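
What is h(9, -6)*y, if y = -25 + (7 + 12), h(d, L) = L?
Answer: 36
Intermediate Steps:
y = -6 (y = -25 + 19 = -6)
h(9, -6)*y = -6*(-6) = 36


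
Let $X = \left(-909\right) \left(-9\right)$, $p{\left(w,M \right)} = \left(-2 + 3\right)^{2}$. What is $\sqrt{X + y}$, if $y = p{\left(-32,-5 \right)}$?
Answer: $\sqrt{8182} \approx 90.454$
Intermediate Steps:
$p{\left(w,M \right)} = 1$ ($p{\left(w,M \right)} = 1^{2} = 1$)
$X = 8181$
$y = 1$
$\sqrt{X + y} = \sqrt{8181 + 1} = \sqrt{8182}$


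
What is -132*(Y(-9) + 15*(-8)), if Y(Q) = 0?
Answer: 15840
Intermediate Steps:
-132*(Y(-9) + 15*(-8)) = -132*(0 + 15*(-8)) = -132*(0 - 120) = -132*(-120) = 15840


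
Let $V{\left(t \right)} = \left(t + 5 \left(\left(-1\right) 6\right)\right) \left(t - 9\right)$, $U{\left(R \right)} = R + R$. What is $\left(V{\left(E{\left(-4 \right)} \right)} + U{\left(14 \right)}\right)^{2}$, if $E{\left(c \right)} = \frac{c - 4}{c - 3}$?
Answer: $\frac{155800324}{2401} \approx 64890.0$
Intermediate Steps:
$U{\left(R \right)} = 2 R$
$E{\left(c \right)} = \frac{-4 + c}{-3 + c}$
$V{\left(t \right)} = \left(-30 + t\right) \left(-9 + t\right)$ ($V{\left(t \right)} = \left(t + 5 \left(-6\right)\right) \left(-9 + t\right) = \left(t - 30\right) \left(-9 + t\right) = \left(-30 + t\right) \left(-9 + t\right)$)
$\left(V{\left(E{\left(-4 \right)} \right)} + U{\left(14 \right)}\right)^{2} = \left(\left(270 + \left(\frac{-4 - 4}{-3 - 4}\right)^{2} - 39 \frac{-4 - 4}{-3 - 4}\right) + 2 \cdot 14\right)^{2} = \left(\left(270 + \left(\frac{1}{-7} \left(-8\right)\right)^{2} - 39 \frac{1}{-7} \left(-8\right)\right) + 28\right)^{2} = \left(\left(270 + \left(\left(- \frac{1}{7}\right) \left(-8\right)\right)^{2} - 39 \left(\left(- \frac{1}{7}\right) \left(-8\right)\right)\right) + 28\right)^{2} = \left(\left(270 + \left(\frac{8}{7}\right)^{2} - \frac{312}{7}\right) + 28\right)^{2} = \left(\left(270 + \frac{64}{49} - \frac{312}{7}\right) + 28\right)^{2} = \left(\frac{11110}{49} + 28\right)^{2} = \left(\frac{12482}{49}\right)^{2} = \frac{155800324}{2401}$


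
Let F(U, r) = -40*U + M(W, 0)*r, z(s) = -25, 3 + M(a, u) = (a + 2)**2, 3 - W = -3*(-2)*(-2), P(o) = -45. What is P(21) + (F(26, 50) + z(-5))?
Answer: 13190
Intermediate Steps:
W = 15 (W = 3 - (-3*(-2))*(-2) = 3 - 6*(-2) = 3 - 1*(-12) = 3 + 12 = 15)
M(a, u) = -3 + (2 + a)**2 (M(a, u) = -3 + (a + 2)**2 = -3 + (2 + a)**2)
F(U, r) = -40*U + 286*r (F(U, r) = -40*U + (-3 + (2 + 15)**2)*r = -40*U + (-3 + 17**2)*r = -40*U + (-3 + 289)*r = -40*U + 286*r)
P(21) + (F(26, 50) + z(-5)) = -45 + ((-40*26 + 286*50) - 25) = -45 + ((-1040 + 14300) - 25) = -45 + (13260 - 25) = -45 + 13235 = 13190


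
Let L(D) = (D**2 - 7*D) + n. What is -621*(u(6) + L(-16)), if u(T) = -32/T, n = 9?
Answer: -230805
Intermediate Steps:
L(D) = 9 + D**2 - 7*D (L(D) = (D**2 - 7*D) + 9 = 9 + D**2 - 7*D)
-621*(u(6) + L(-16)) = -621*(-32/6 + (9 + (-16)**2 - 7*(-16))) = -621*(-32*1/6 + (9 + 256 + 112)) = -621*(-16/3 + 377) = -621*1115/3 = -230805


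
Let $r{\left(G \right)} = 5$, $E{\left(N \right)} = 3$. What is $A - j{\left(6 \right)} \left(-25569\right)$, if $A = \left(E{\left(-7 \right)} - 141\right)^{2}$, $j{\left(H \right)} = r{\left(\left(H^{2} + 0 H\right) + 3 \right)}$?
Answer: $146889$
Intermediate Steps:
$j{\left(H \right)} = 5$
$A = 19044$ ($A = \left(3 - 141\right)^{2} = \left(-138\right)^{2} = 19044$)
$A - j{\left(6 \right)} \left(-25569\right) = 19044 - 5 \left(-25569\right) = 19044 - -127845 = 19044 + 127845 = 146889$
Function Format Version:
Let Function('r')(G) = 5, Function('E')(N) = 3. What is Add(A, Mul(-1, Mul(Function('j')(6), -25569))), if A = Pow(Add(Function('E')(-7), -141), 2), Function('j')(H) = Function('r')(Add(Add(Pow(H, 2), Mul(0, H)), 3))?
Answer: 146889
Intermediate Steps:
Function('j')(H) = 5
A = 19044 (A = Pow(Add(3, -141), 2) = Pow(-138, 2) = 19044)
Add(A, Mul(-1, Mul(Function('j')(6), -25569))) = Add(19044, Mul(-1, Mul(5, -25569))) = Add(19044, Mul(-1, -127845)) = Add(19044, 127845) = 146889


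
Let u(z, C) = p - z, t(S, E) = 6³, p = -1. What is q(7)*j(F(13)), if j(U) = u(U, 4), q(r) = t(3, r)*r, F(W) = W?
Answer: -21168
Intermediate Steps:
t(S, E) = 216
q(r) = 216*r
u(z, C) = -1 - z
j(U) = -1 - U
q(7)*j(F(13)) = (216*7)*(-1 - 1*13) = 1512*(-1 - 13) = 1512*(-14) = -21168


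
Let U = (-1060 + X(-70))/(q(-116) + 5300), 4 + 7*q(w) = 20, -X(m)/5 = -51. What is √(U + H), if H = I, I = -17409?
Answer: I*√666188979449/6186 ≈ 131.94*I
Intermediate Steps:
X(m) = 255 (X(m) = -5*(-51) = 255)
q(w) = 16/7 (q(w) = -4/7 + (⅐)*20 = -4/7 + 20/7 = 16/7)
H = -17409
U = -5635/37116 (U = (-1060 + 255)/(16/7 + 5300) = -805/37116/7 = -805*7/37116 = -5635/37116 ≈ -0.15182)
√(U + H) = √(-5635/37116 - 17409) = √(-646158079/37116) = I*√666188979449/6186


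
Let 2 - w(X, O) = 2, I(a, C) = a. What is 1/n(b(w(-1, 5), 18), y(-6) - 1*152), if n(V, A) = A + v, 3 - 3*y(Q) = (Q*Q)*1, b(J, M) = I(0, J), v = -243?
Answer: -1/406 ≈ -0.0024631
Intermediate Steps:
w(X, O) = 0 (w(X, O) = 2 - 1*2 = 2 - 2 = 0)
b(J, M) = 0
y(Q) = 1 - Q²/3 (y(Q) = 1 - Q*Q/3 = 1 - Q²/3)
n(V, A) = -243 + A (n(V, A) = A - 243 = -243 + A)
1/n(b(w(-1, 5), 18), y(-6) - 1*152) = 1/(-243 + ((1 - ⅓*(-6)²) - 1*152)) = 1/(-243 + ((1 - ⅓*36) - 152)) = 1/(-243 + ((1 - 12) - 152)) = 1/(-243 + (-11 - 152)) = 1/(-243 - 163) = 1/(-406) = -1/406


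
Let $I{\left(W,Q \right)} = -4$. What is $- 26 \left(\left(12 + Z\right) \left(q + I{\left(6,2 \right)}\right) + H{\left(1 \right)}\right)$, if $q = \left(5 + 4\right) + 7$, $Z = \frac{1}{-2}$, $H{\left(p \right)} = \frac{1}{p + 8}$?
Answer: $- \frac{32318}{9} \approx -3590.9$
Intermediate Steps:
$H{\left(p \right)} = \frac{1}{8 + p}$
$Z = - \frac{1}{2} \approx -0.5$
$q = 16$ ($q = 9 + 7 = 16$)
$- 26 \left(\left(12 + Z\right) \left(q + I{\left(6,2 \right)}\right) + H{\left(1 \right)}\right) = - 26 \left(\left(12 - \frac{1}{2}\right) \left(16 - 4\right) + \frac{1}{8 + 1}\right) = - 26 \left(\frac{23}{2} \cdot 12 + \frac{1}{9}\right) = - 26 \left(138 + \frac{1}{9}\right) = \left(-26\right) \frac{1243}{9} = - \frac{32318}{9}$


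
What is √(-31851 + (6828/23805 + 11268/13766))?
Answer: I*√179598096391788465/2374635 ≈ 178.47*I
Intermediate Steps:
√(-31851 + (6828/23805 + 11268/13766)) = √(-31851 + (6828*(1/23805) + 11268*(1/13766))) = √(-31851 + (2276/7935 + 5634/6883)) = √(-31851 + 60371498/54616605) = √(-1739533114357/54616605) = I*√179598096391788465/2374635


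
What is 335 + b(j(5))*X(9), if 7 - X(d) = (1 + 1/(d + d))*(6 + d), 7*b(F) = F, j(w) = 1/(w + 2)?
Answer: 98437/294 ≈ 334.82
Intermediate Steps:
j(w) = 1/(2 + w)
b(F) = F/7
X(d) = 7 - (1 + 1/(2*d))*(6 + d) (X(d) = 7 - (1 + 1/(d + d))*(6 + d) = 7 - (1 + 1/(2*d))*(6 + d))
335 + b(j(5))*X(9) = 335 + (1/(7*(2 + 5)))*(1/2 - 1*9 - 3/9) = 335 + ((1/7)/7)*(1/2 - 9 - 3*1/9) = 335 + ((1/7)*(1/7))*(1/2 - 9 - 1/3) = 335 + (1/49)*(-53/6) = 335 - 53/294 = 98437/294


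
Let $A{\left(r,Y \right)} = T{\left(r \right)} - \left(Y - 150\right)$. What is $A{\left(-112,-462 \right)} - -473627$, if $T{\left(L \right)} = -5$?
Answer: $474234$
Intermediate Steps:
$A{\left(r,Y \right)} = 145 - Y$ ($A{\left(r,Y \right)} = -5 - \left(Y - 150\right) = -5 - \left(-150 + Y\right) = 145 - Y$)
$A{\left(-112,-462 \right)} - -473627 = \left(145 - -462\right) - -473627 = \left(145 + 462\right) + 473627 = 607 + 473627 = 474234$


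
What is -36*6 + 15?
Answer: -201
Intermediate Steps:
-36*6 + 15 = -6*36 + 15 = -216 + 15 = -201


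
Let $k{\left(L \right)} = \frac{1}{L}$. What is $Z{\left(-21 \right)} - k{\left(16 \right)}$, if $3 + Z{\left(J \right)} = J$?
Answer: $- \frac{385}{16} \approx -24.063$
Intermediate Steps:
$Z{\left(J \right)} = -3 + J$
$Z{\left(-21 \right)} - k{\left(16 \right)} = \left(-3 - 21\right) - \frac{1}{16} = -24 - \frac{1}{16} = - \frac{385}{16}$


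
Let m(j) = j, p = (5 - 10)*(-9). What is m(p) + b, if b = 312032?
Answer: 312077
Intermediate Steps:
p = 45 (p = -5*(-9) = 45)
m(p) + b = 45 + 312032 = 312077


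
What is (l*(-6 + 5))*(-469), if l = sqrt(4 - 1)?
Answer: 469*sqrt(3) ≈ 812.33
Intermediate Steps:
l = sqrt(3) ≈ 1.7320
(l*(-6 + 5))*(-469) = (sqrt(3)*(-6 + 5))*(-469) = (sqrt(3)*(-1))*(-469) = -sqrt(3)*(-469) = 469*sqrt(3)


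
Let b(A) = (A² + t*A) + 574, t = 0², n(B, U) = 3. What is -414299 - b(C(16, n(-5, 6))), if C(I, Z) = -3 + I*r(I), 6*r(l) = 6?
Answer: -415042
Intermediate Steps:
r(l) = 1 (r(l) = (⅙)*6 = 1)
t = 0
C(I, Z) = -3 + I (C(I, Z) = -3 + I*1 = -3 + I)
b(A) = 574 + A² (b(A) = (A² + 0*A) + 574 = (A² + 0) + 574 = A² + 574 = 574 + A²)
-414299 - b(C(16, n(-5, 6))) = -414299 - (574 + (-3 + 16)²) = -414299 - (574 + 13²) = -414299 - (574 + 169) = -414299 - 1*743 = -414299 - 743 = -415042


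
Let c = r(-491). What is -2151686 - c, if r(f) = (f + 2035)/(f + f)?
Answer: -1056477054/491 ≈ -2.1517e+6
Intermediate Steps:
r(f) = (2035 + f)/(2*f) (r(f) = (2035 + f)/((2*f)) = (2035 + f)*(1/(2*f)) = (2035 + f)/(2*f))
c = -772/491 (c = (½)*(2035 - 491)/(-491) = (½)*(-1/491)*1544 = -772/491 ≈ -1.5723)
-2151686 - c = -2151686 - 1*(-772/491) = -2151686 + 772/491 = -1056477054/491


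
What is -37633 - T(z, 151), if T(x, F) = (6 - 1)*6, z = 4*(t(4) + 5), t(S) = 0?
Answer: -37663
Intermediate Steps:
z = 20 (z = 4*(0 + 5) = 4*5 = 20)
T(x, F) = 30 (T(x, F) = 5*6 = 30)
-37633 - T(z, 151) = -37633 - 1*30 = -37633 - 30 = -37663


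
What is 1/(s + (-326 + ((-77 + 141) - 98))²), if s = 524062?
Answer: 1/653662 ≈ 1.5298e-6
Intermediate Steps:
1/(s + (-326 + ((-77 + 141) - 98))²) = 1/(524062 + (-326 + ((-77 + 141) - 98))²) = 1/(524062 + (-326 + (64 - 98))²) = 1/(524062 + (-326 - 34)²) = 1/(524062 + (-360)²) = 1/(524062 + 129600) = 1/653662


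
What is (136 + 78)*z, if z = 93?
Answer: 19902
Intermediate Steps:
(136 + 78)*z = (136 + 78)*93 = 214*93 = 19902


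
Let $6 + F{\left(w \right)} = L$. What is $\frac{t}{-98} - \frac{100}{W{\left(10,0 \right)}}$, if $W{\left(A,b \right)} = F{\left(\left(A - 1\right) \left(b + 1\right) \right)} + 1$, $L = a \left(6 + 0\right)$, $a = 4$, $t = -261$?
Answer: $- \frac{4841}{1862} \approx -2.5999$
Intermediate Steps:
$L = 24$ ($L = 4 \left(6 + 0\right) = 4 \cdot 6 = 24$)
$F{\left(w \right)} = 18$ ($F{\left(w \right)} = -6 + 24 = 18$)
$W{\left(A,b \right)} = 19$ ($W{\left(A,b \right)} = 18 + 1 = 19$)
$\frac{t}{-98} - \frac{100}{W{\left(10,0 \right)}} = - \frac{261}{-98} - \frac{100}{19} = \left(-261\right) \left(- \frac{1}{98}\right) - \frac{100}{19} = \frac{261}{98} - \frac{100}{19} = - \frac{4841}{1862}$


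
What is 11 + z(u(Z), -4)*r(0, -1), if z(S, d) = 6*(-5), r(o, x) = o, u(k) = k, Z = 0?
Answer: 11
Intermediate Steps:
z(S, d) = -30
11 + z(u(Z), -4)*r(0, -1) = 11 - 30*0 = 11 + 0 = 11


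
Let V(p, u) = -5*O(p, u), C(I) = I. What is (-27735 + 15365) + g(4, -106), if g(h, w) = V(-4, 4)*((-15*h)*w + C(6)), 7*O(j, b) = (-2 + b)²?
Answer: -213910/7 ≈ -30559.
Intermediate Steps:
O(j, b) = (-2 + b)²/7
V(p, u) = -5*(-2 + u)²/7
g(h, w) = -120/7 + 300*h*w/7 (g(h, w) = (-5*(-2 + 4)²/7)*((-15*h)*w + 6) = (-5/7*2²)*(-15*h*w + 6) = (-5/7*4)*(6 - 15*h*w) = -20*(6 - 15*h*w)/7 = -120/7 + 300*h*w/7)
(-27735 + 15365) + g(4, -106) = (-27735 + 15365) + (-120/7 + (300/7)*4*(-106)) = -12370 + (-120/7 - 127200/7) = -12370 - 127320/7 = -213910/7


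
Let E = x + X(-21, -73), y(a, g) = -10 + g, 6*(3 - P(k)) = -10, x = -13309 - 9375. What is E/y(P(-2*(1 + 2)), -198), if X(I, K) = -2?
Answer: 11343/104 ≈ 109.07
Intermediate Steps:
x = -22684
P(k) = 14/3 (P(k) = 3 - ⅙*(-10) = 3 + 5/3 = 14/3)
E = -22686 (E = -22684 - 2 = -22686)
E/y(P(-2*(1 + 2)), -198) = -22686/(-10 - 198) = -22686/(-208) = -22686*(-1/208) = 11343/104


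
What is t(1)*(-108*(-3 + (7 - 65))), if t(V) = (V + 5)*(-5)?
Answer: -197640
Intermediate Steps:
t(V) = -25 - 5*V (t(V) = (5 + V)*(-5) = -25 - 5*V)
t(1)*(-108*(-3 + (7 - 65))) = (-25 - 5*1)*(-108*(-3 + (7 - 65))) = (-25 - 5)*(-108*(-3 - 58)) = -(-3240)*(-61) = -30*6588 = -197640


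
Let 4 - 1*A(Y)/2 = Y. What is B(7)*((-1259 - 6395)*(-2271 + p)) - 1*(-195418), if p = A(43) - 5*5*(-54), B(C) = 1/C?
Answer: 9014272/7 ≈ 1.2878e+6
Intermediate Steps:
B(C) = 1/C
A(Y) = 8 - 2*Y
p = 1272 (p = (8 - 2*43) - 5*5*(-54) = (8 - 86) - 25*(-54) = -78 + 1350 = 1272)
B(7)*((-1259 - 6395)*(-2271 + p)) - 1*(-195418) = ((-1259 - 6395)*(-2271 + 1272))/7 - 1*(-195418) = (-7654*(-999))/7 + 195418 = (1/7)*7646346 + 195418 = 7646346/7 + 195418 = 9014272/7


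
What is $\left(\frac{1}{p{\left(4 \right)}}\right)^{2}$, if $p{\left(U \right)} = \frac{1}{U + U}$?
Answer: $64$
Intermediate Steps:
$p{\left(U \right)} = \frac{1}{2 U}$
$\left(\frac{1}{p{\left(4 \right)}}\right)^{2} = \left(\frac{1}{\frac{1}{2} \cdot \frac{1}{4}}\right)^{2} = \left(\frac{1}{\frac{1}{8}}\right)^{2} = 8^{2} = 64$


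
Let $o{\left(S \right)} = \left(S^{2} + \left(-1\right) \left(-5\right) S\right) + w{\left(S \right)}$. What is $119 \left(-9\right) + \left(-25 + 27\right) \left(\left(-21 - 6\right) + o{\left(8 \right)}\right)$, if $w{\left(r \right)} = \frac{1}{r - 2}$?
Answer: $- \frac{2750}{3} \approx -916.67$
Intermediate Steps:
$w{\left(r \right)} = \frac{1}{-2 + r}$
$o{\left(S \right)} = S^{2} + \frac{1}{-2 + S} + 5 S$ ($o{\left(S \right)} = \left(S^{2} + \left(-1\right) \left(-5\right) S\right) + \frac{1}{-2 + S} = \left(S^{2} + 5 S\right) + \frac{1}{-2 + S} = S^{2} + \frac{1}{-2 + S} + 5 S$)
$119 \left(-9\right) + \left(-25 + 27\right) \left(\left(-21 - 6\right) + o{\left(8 \right)}\right) = 119 \left(-9\right) + \left(-25 + 27\right) \left(\left(-21 - 6\right) + \frac{1 + 8 \left(-2 + 8\right) \left(5 + 8\right)}{-2 + 8}\right) = -1071 + 2 \left(\left(-21 - 6\right) + \frac{1 + 8 \cdot 6 \cdot 13}{6}\right) = -1071 + 2 \left(-27 + \frac{1 + 624}{6}\right) = -1071 + 2 \left(-27 + \frac{1}{6} \cdot 625\right) = -1071 + 2 \left(-27 + \frac{625}{6}\right) = -1071 + 2 \cdot \frac{463}{6} = -1071 + \frac{463}{3} = - \frac{2750}{3}$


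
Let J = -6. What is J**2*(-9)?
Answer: -324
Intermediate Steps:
J**2*(-9) = (-6)**2*(-9) = 36*(-9) = -324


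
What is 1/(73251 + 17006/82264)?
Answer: 41132/3012968635 ≈ 1.3652e-5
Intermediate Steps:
1/(73251 + 17006/82264) = 1/(73251 + 17006*(1/82264)) = 1/(73251 + 8503/41132) = 1/(3012968635/41132) = 41132/3012968635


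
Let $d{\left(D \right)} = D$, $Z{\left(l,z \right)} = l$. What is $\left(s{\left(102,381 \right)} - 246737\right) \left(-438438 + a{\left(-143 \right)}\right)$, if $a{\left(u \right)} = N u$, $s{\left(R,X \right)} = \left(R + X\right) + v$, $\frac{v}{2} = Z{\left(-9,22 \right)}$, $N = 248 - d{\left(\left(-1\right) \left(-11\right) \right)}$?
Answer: $116321407488$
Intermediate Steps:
$N = 237$ ($N = 248 - \left(-1\right) \left(-11\right) = 248 - 11 = 237$)
$v = -18$ ($v = 2 \left(-9\right) = -18$)
$s{\left(R,X \right)} = -18 + R + X$ ($s{\left(R,X \right)} = \left(R + X\right) - 18 = -18 + R + X$)
$a{\left(u \right)} = 237 u$
$\left(s{\left(102,381 \right)} - 246737\right) \left(-438438 + a{\left(-143 \right)}\right) = \left(\left(-18 + 102 + 381\right) - 246737\right) \left(-438438 + 237 \left(-143\right)\right) = \left(465 - 246737\right) \left(-438438 - 33891\right) = \left(-246272\right) \left(-472329\right) = 116321407488$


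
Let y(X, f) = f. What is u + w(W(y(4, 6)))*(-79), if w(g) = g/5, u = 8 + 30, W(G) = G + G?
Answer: -758/5 ≈ -151.60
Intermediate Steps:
W(G) = 2*G
u = 38
w(g) = g/5 (w(g) = g*(⅕) = g/5)
u + w(W(y(4, 6)))*(-79) = 38 + ((2*6)/5)*(-79) = 38 + ((⅕)*12)*(-79) = 38 + (12/5)*(-79) = 38 - 948/5 = -758/5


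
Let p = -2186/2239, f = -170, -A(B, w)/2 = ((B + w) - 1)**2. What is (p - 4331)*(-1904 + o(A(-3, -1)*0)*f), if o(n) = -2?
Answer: 15169697380/2239 ≈ 6.7752e+6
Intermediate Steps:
A(B, w) = -2*(-1 + B + w)**2 (A(B, w) = -2*((B + w) - 1)**2 = -2*(-1 + B + w)**2)
p = -2186/2239 (p = -2186*1/2239 = -2186/2239 ≈ -0.97633)
(p - 4331)*(-1904 + o(A(-3, -1)*0)*f) = (-2186/2239 - 4331)*(-1904 - 2*(-170)) = -9699295*(-1904 + 340)/2239 = -9699295/2239*(-1564) = 15169697380/2239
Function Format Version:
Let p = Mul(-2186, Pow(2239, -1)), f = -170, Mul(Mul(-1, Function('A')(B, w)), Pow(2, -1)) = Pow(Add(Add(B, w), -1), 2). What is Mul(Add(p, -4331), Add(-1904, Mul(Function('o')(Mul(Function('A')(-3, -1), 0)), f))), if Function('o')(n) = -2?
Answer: Rational(15169697380, 2239) ≈ 6.7752e+6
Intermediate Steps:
Function('A')(B, w) = Mul(-2, Pow(Add(-1, B, w), 2)) (Function('A')(B, w) = Mul(-2, Pow(Add(Add(B, w), -1), 2)) = Mul(-2, Pow(Add(-1, B, w), 2)))
p = Rational(-2186, 2239) (p = Mul(-2186, Rational(1, 2239)) = Rational(-2186, 2239) ≈ -0.97633)
Mul(Add(p, -4331), Add(-1904, Mul(Function('o')(Mul(Function('A')(-3, -1), 0)), f))) = Mul(Add(Rational(-2186, 2239), -4331), Add(-1904, Mul(-2, -170))) = Mul(Rational(-9699295, 2239), Add(-1904, 340)) = Mul(Rational(-9699295, 2239), -1564) = Rational(15169697380, 2239)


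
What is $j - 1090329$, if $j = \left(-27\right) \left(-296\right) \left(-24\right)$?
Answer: $-1282137$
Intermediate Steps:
$j = -191808$ ($j = 7992 \left(-24\right) = -191808$)
$j - 1090329 = -191808 - 1090329 = -1282137$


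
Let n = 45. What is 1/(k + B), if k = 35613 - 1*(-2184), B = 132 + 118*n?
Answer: 1/43239 ≈ 2.3127e-5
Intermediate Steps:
B = 5442 (B = 132 + 118*45 = 132 + 5310 = 5442)
k = 37797 (k = 35613 + 2184 = 37797)
1/(k + B) = 1/(37797 + 5442) = 1/43239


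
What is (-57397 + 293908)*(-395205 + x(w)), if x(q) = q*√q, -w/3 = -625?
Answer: -93470329755 + 11086453125*√3 ≈ -7.4268e+10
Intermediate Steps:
w = 1875 (w = -3*(-625) = 1875)
x(q) = q^(3/2)
(-57397 + 293908)*(-395205 + x(w)) = (-57397 + 293908)*(-395205 + 1875^(3/2)) = 236511*(-395205 + 46875*√3) = -93470329755 + 11086453125*√3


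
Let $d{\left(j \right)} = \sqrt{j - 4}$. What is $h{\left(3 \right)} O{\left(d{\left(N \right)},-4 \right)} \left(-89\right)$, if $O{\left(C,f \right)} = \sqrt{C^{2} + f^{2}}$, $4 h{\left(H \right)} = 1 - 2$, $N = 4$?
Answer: $89$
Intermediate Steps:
$d{\left(j \right)} = \sqrt{-4 + j}$
$h{\left(H \right)} = - \frac{1}{4}$ ($h{\left(H \right)} = \frac{1 - 2}{4} = \frac{1}{4} \left(-1\right) = - \frac{1}{4}$)
$h{\left(3 \right)} O{\left(d{\left(N \right)},-4 \right)} \left(-89\right) = - \frac{\sqrt{\left(\sqrt{-4 + 4}\right)^{2} + \left(-4\right)^{2}}}{4} \left(-89\right) = - \frac{\sqrt{\left(\sqrt{0}\right)^{2} + 16}}{4} \left(-89\right) = - \frac{\sqrt{0^{2} + 16}}{4} \left(-89\right) = - \frac{\sqrt{0 + 16}}{4} \left(-89\right) = - \frac{\sqrt{16}}{4} \left(-89\right) = \left(- \frac{1}{4}\right) 4 \left(-89\right) = \left(-1\right) \left(-89\right) = 89$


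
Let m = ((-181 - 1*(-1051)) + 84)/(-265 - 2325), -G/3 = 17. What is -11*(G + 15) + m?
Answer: 512343/1295 ≈ 395.63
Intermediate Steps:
G = -51 (G = -3*17 = -51)
m = -477/1295 (m = ((-181 + 1051) + 84)/(-2590) = (870 + 84)*(-1/2590) = 954*(-1/2590) = -477/1295 ≈ -0.36834)
-11*(G + 15) + m = -11*(-51 + 15) - 477/1295 = -11*(-36) - 477/1295 = 396 - 477/1295 = 512343/1295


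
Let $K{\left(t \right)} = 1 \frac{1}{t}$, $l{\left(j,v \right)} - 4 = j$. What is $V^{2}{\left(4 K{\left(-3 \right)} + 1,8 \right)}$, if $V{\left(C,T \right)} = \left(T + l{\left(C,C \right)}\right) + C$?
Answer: $\frac{1156}{9} \approx 128.44$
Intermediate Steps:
$l{\left(j,v \right)} = 4 + j$
$K{\left(t \right)} = \frac{1}{t}$
$V{\left(C,T \right)} = 4 + T + 2 C$ ($V{\left(C,T \right)} = \left(T + \left(4 + C\right)\right) + C = \left(4 + C + T\right) + C = 4 + T + 2 C$)
$V^{2}{\left(4 K{\left(-3 \right)} + 1,8 \right)} = \left(4 + 8 + 2 \left(\frac{4}{-3} + 1\right)\right)^{2} = \left(4 + 8 + 2 \left(4 \left(- \frac{1}{3}\right) + 1\right)\right)^{2} = \left(4 + 8 + 2 \left(- \frac{4}{3} + 1\right)\right)^{2} = \left(4 + 8 + 2 \left(- \frac{1}{3}\right)\right)^{2} = \left(4 + 8 - \frac{2}{3}\right)^{2} = \left(\frac{34}{3}\right)^{2} = \frac{1156}{9}$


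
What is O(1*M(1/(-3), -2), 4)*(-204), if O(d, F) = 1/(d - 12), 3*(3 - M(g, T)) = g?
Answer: 459/20 ≈ 22.950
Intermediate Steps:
M(g, T) = 3 - g/3
O(d, F) = 1/(-12 + d)
O(1*M(1/(-3), -2), 4)*(-204) = -204/(-12 + 1*(3 - ⅓/(-3))) = -204/(-12 + 1*(3 - ⅓*(-⅓))) = -204/(-12 + 1*(3 + ⅑)) = -204/(-12 + 1*(28/9)) = -204/(-12 + 28/9) = -204/(-80/9) = -9/80*(-204) = 459/20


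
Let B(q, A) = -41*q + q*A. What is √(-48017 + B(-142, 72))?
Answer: I*√52419 ≈ 228.95*I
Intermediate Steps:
B(q, A) = -41*q + A*q
√(-48017 + B(-142, 72)) = √(-48017 - 142*(-41 + 72)) = √(-48017 - 142*31) = √(-48017 - 4402) = √(-52419) = I*√52419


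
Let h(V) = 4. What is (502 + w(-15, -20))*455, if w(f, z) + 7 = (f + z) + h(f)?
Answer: 211120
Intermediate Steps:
w(f, z) = -3 + f + z (w(f, z) = -7 + ((f + z) + 4) = -7 + (4 + f + z) = -3 + f + z)
(502 + w(-15, -20))*455 = (502 + (-3 - 15 - 20))*455 = (502 - 38)*455 = 464*455 = 211120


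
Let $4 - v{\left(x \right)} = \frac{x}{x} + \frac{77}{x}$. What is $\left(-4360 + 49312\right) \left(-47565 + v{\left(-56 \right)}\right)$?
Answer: $-2137945215$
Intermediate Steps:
$v{\left(x \right)} = 3 - \frac{77}{x}$ ($v{\left(x \right)} = 4 - \left(\frac{x}{x} + \frac{77}{x}\right) = 4 - \left(1 + \frac{77}{x}\right) = 3 - \frac{77}{x}$)
$\left(-4360 + 49312\right) \left(-47565 + v{\left(-56 \right)}\right) = \left(-4360 + 49312\right) \left(-47565 + \left(3 - \frac{77}{-56}\right)\right) = 44952 \left(-47565 + \left(3 - - \frac{11}{8}\right)\right) = 44952 \left(-47565 + \left(3 + \frac{11}{8}\right)\right) = 44952 \left(-47565 + \frac{35}{8}\right) = 44952 \left(- \frac{380485}{8}\right) = -2137945215$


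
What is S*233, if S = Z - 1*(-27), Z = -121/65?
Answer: 380722/65 ≈ 5857.3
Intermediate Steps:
Z = -121/65 (Z = -121*1/65 = -121/65 ≈ -1.8615)
S = 1634/65 (S = -121/65 - 1*(-27) = -121/65 + 27 = 1634/65 ≈ 25.138)
S*233 = (1634/65)*233 = 380722/65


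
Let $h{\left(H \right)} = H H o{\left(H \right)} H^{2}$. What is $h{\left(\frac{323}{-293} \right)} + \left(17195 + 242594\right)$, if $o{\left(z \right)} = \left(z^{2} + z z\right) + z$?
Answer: $\frac{164372726635660103240}{632711491215049} \approx 2.5979 \cdot 10^{5}$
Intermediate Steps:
$o{\left(z \right)} = z + 2 z^{2}$ ($o{\left(z \right)} = \left(z^{2} + z^{2}\right) + z = 2 z^{2} + z = z + 2 z^{2}$)
$h{\left(H \right)} = H^{5} \left(1 + 2 H\right)$ ($h{\left(H \right)} = H H H \left(1 + 2 H\right) H^{2} = H^{2} H \left(1 + 2 H\right) H^{2} = H^{3} \left(1 + 2 H\right) H^{2} = H^{5} \left(1 + 2 H\right)$)
$h{\left(\frac{323}{-293} \right)} + \left(17195 + 242594\right) = \left(\frac{323}{-293}\right)^{5} \left(1 + 2 \frac{323}{-293}\right) + \left(17195 + 242594\right) = \left(323 \left(- \frac{1}{293}\right)\right)^{5} \left(1 + 2 \cdot 323 \left(- \frac{1}{293}\right)\right) + 259789 = \left(- \frac{323}{293}\right)^{5} \left(1 + 2 \left(- \frac{323}{293}\right)\right) + 259789 = - \frac{3515706497843 \left(1 - \frac{646}{293}\right)}{2159424884693} + 259789 = \left(- \frac{3515706497843}{2159424884693}\right) \left(- \frac{353}{293}\right) + 259789 = \frac{1241044393738579}{632711491215049} + 259789 = \frac{164372726635660103240}{632711491215049}$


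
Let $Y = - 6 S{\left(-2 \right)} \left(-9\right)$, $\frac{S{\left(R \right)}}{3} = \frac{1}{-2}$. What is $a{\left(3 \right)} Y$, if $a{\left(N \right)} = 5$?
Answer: $-405$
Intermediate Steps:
$S{\left(R \right)} = - \frac{3}{2}$ ($S{\left(R \right)} = \frac{3}{-2} = 3 \left(- \frac{1}{2}\right) = - \frac{3}{2}$)
$Y = -81$ ($Y = \left(-6\right) \left(- \frac{3}{2}\right) \left(-9\right) = 9 \left(-9\right) = -81$)
$a{\left(3 \right)} Y = 5 \left(-81\right) = -405$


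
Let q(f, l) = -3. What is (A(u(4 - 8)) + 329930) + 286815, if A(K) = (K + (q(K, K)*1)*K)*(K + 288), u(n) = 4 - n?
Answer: 612009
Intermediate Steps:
A(K) = -2*K*(288 + K) (A(K) = (K + (-3*1)*K)*(K + 288) = (K - 3*K)*(288 + K) = (-2*K)*(288 + K) = -2*K*(288 + K))
(A(u(4 - 8)) + 329930) + 286815 = (2*(4 - (4 - 8))*(-288 - (4 - (4 - 8))) + 329930) + 286815 = (2*(4 - 1*(-4))*(-288 - (4 - 1*(-4))) + 329930) + 286815 = (2*(4 + 4)*(-288 - (4 + 4)) + 329930) + 286815 = (2*8*(-288 - 1*8) + 329930) + 286815 = (2*8*(-288 - 8) + 329930) + 286815 = (2*8*(-296) + 329930) + 286815 = (-4736 + 329930) + 286815 = 325194 + 286815 = 612009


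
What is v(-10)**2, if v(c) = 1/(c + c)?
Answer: 1/400 ≈ 0.0025000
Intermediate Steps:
v(c) = 1/(2*c)
v(-10)**2 = ((1/2)/(-10))**2 = ((1/2)*(-1/10))**2 = (-1/20)**2 = 1/400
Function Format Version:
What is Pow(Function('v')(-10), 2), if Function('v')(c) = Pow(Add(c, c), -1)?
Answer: Rational(1, 400) ≈ 0.0025000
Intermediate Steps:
Function('v')(c) = Mul(Rational(1, 2), Pow(c, -1)) (Function('v')(c) = Pow(Mul(2, c), -1) = Mul(Rational(1, 2), Pow(c, -1)))
Pow(Function('v')(-10), 2) = Pow(Mul(Rational(1, 2), Pow(-10, -1)), 2) = Pow(Mul(Rational(1, 2), Rational(-1, 10)), 2) = Pow(Rational(-1, 20), 2) = Rational(1, 400)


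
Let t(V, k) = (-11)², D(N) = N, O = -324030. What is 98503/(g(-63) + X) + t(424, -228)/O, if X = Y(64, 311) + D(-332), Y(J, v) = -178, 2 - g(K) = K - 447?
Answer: 7979481712/162015 ≈ 49252.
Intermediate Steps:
g(K) = 449 - K (g(K) = 2 - (K - 447) = 2 - (-447 + K) = 2 + (447 - K) = 449 - K)
t(V, k) = 121
X = -510 (X = -178 - 332 = -510)
98503/(g(-63) + X) + t(424, -228)/O = 98503/((449 - 1*(-63)) - 510) + 121/(-324030) = 98503/((449 + 63) - 510) + 121*(-1/324030) = 98503/(512 - 510) - 121/324030 = 98503/2 - 121/324030 = 7979481712/162015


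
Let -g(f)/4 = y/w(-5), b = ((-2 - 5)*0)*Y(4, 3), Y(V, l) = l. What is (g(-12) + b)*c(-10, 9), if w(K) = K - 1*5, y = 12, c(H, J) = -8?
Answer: -192/5 ≈ -38.400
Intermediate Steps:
w(K) = -5 + K (w(K) = K - 5 = -5 + K)
b = 0 (b = ((-2 - 5)*0)*3 = -7*0*3 = 0*3 = 0)
g(f) = 24/5 (g(f) = -48/(-5 - 5) = -48/(-10) = -48*(-1)/10 = -4*(-6/5) = 24/5)
(g(-12) + b)*c(-10, 9) = (24/5 + 0)*(-8) = (24/5)*(-8) = -192/5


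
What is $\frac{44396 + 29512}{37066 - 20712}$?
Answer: $\frac{36954}{8177} \approx 4.5193$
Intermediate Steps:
$\frac{44396 + 29512}{37066 - 20712} = \frac{73908}{16354} = 73908 \cdot \frac{1}{16354} = \frac{36954}{8177}$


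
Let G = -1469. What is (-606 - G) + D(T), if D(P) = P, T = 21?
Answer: 884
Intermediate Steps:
(-606 - G) + D(T) = (-606 - 1*(-1469)) + 21 = (-606 + 1469) + 21 = 863 + 21 = 884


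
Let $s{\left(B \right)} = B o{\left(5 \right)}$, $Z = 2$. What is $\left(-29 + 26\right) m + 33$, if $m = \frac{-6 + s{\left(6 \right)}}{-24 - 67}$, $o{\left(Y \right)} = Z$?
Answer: $\frac{3021}{91} \approx 33.198$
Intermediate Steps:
$o{\left(Y \right)} = 2$
$s{\left(B \right)} = 2 B$ ($s{\left(B \right)} = B 2 = 2 B$)
$m = - \frac{6}{91}$ ($m = \frac{-6 + 2 \cdot 6}{-24 - 67} = \frac{-6 + 12}{-91} = 6 \left(- \frac{1}{91}\right) = - \frac{6}{91} \approx -0.065934$)
$\left(-29 + 26\right) m + 33 = \left(-29 + 26\right) \left(- \frac{6}{91}\right) + 33 = \left(-3\right) \left(- \frac{6}{91}\right) + 33 = \frac{18}{91} + 33 = \frac{3021}{91}$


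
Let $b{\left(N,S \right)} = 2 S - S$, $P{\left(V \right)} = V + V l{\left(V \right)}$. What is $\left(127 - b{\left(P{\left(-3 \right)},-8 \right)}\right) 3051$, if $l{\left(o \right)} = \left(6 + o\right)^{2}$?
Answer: $411885$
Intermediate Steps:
$P{\left(V \right)} = V + V \left(6 + V\right)^{2}$
$b{\left(N,S \right)} = S$
$\left(127 - b{\left(P{\left(-3 \right)},-8 \right)}\right) 3051 = \left(127 - -8\right) 3051 = \left(127 + 8\right) 3051 = 135 \cdot 3051 = 411885$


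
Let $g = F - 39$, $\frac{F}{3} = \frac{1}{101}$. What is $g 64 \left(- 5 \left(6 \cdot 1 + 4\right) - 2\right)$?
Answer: $\frac{13099008}{101} \approx 1.2969 \cdot 10^{5}$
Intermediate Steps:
$F = \frac{3}{101} \approx 0.029703$
$g = - \frac{3936}{101}$ ($g = \frac{3}{101} - 39 = - \frac{3936}{101} \approx -38.97$)
$g 64 \left(- 5 \left(6 \cdot 1 + 4\right) - 2\right) = \left(- \frac{3936}{101}\right) 64 \left(- 5 \left(6 \cdot 1 + 4\right) - 2\right) = - \frac{251904 \left(- 5 \left(6 + 4\right) - 2\right)}{101} = - \frac{251904 \left(\left(-5\right) 10 - 2\right)}{101} = - \frac{251904 \left(-50 - 2\right)}{101} = \left(- \frac{251904}{101}\right) \left(-52\right) = \frac{13099008}{101}$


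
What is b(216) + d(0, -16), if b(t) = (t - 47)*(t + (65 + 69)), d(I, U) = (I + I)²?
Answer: 59150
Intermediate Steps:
d(I, U) = 4*I² (d(I, U) = (2*I)² = 4*I²)
b(t) = (-47 + t)*(134 + t) (b(t) = (-47 + t)*(t + 134) = (-47 + t)*(134 + t))
b(216) + d(0, -16) = (-6298 + 216² + 87*216) + 4*0² = (-6298 + 46656 + 18792) + 4*0 = 59150 + 0 = 59150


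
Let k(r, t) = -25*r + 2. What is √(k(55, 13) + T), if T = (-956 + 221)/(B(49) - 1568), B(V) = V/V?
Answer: 2*I*√842558663/1567 ≈ 37.048*I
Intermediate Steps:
B(V) = 1
T = 735/1567 (T = (-956 + 221)/(1 - 1568) = -735/(-1567) = -735*(-1/1567) = 735/1567 ≈ 0.46905)
k(r, t) = 2 - 25*r
√(k(55, 13) + T) = √((2 - 25*55) + 735/1567) = √((2 - 1375) + 735/1567) = √(-1373 + 735/1567) = √(-2150756/1567) = 2*I*√842558663/1567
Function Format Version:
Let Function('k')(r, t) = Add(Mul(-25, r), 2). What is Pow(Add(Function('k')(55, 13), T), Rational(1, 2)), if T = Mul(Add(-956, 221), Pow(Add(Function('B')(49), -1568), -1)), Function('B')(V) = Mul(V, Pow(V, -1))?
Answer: Mul(Rational(2, 1567), I, Pow(842558663, Rational(1, 2))) ≈ Mul(37.048, I)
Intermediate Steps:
Function('B')(V) = 1
T = Rational(735, 1567) (T = Mul(Add(-956, 221), Pow(Add(1, -1568), -1)) = Mul(-735, Pow(-1567, -1)) = Mul(-735, Rational(-1, 1567)) = Rational(735, 1567) ≈ 0.46905)
Function('k')(r, t) = Add(2, Mul(-25, r))
Pow(Add(Function('k')(55, 13), T), Rational(1, 2)) = Pow(Add(Add(2, Mul(-25, 55)), Rational(735, 1567)), Rational(1, 2)) = Pow(Add(Add(2, -1375), Rational(735, 1567)), Rational(1, 2)) = Pow(Add(-1373, Rational(735, 1567)), Rational(1, 2)) = Pow(Rational(-2150756, 1567), Rational(1, 2)) = Mul(Rational(2, 1567), I, Pow(842558663, Rational(1, 2)))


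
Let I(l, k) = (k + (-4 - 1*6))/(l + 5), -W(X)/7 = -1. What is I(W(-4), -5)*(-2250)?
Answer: 5625/2 ≈ 2812.5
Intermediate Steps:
W(X) = 7 (W(X) = -7*(-1) = 7)
I(l, k) = (-10 + k)/(5 + l) (I(l, k) = (k + (-4 - 6))/(5 + l) = (k - 10)/(5 + l) = (-10 + k)/(5 + l))
I(W(-4), -5)*(-2250) = ((-10 - 5)/(5 + 7))*(-2250) = (-15/12)*(-2250) = ((1/12)*(-15))*(-2250) = -5/4*(-2250) = 5625/2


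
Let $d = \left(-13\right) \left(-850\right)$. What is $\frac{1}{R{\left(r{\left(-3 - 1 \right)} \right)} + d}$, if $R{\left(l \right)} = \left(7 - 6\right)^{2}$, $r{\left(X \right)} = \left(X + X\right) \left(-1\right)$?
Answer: $\frac{1}{11051} \approx 9.049 \cdot 10^{-5}$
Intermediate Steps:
$d = 11050$
$r{\left(X \right)} = - 2 X$ ($r{\left(X \right)} = 2 X \left(-1\right) = - 2 X$)
$R{\left(l \right)} = 1$ ($R{\left(l \right)} = 1^{2} = 1$)
$\frac{1}{R{\left(r{\left(-3 - 1 \right)} \right)} + d} = \frac{1}{1 + 11050} = \frac{1}{11051}$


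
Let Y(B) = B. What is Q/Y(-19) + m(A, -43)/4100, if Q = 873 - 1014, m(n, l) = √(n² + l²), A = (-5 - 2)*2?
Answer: 141/19 + √2045/4100 ≈ 7.4321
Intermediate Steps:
A = -14 (A = -7*2 = -14)
m(n, l) = √(l² + n²)
Q = -141
Q/Y(-19) + m(A, -43)/4100 = -141/(-19) + √((-43)² + (-14)²)/4100 = -141*(-1/19) + √(1849 + 196)*(1/4100) = 141/19 + √2045*(1/4100) = 141/19 + √2045/4100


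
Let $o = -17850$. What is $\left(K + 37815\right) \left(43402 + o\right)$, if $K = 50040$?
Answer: $2244870960$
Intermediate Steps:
$\left(K + 37815\right) \left(43402 + o\right) = \left(50040 + 37815\right) \left(43402 - 17850\right) = 87855 \cdot 25552 = 2244870960$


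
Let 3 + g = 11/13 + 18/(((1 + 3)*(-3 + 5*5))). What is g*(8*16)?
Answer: -35680/143 ≈ -249.51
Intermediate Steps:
g = -1115/572 (g = -3 + (11/13 + 18/(((1 + 3)*(-3 + 5*5)))) = -3 + (11*(1/13) + 18/((4*(-3 + 25)))) = -3 + (11/13 + 18/((4*22))) = -3 + (11/13 + 18/88) = -3 + (11/13 + 18*(1/88)) = -3 + (11/13 + 9/44) = -3 + 601/572 = -1115/572 ≈ -1.9493)
g*(8*16) = -2230*16/143 = -1115/572*128 = -35680/143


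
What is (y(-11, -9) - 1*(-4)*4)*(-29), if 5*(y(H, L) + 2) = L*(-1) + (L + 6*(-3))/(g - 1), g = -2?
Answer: -2552/5 ≈ -510.40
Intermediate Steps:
y(H, L) = -⅘ - 4*L/15 (y(H, L) = -2 + (L*(-1) + (L + 6*(-3))/(-2 - 1))/5 = -2 + (-L + (L - 18)/(-3))/5 = -2 + (-L + (-18 + L)*(-⅓))/5 = -2 + (-L + (6 - L/3))/5 = -2 + (6 - 4*L/3)/5 = -2 + (6/5 - 4*L/15) = -⅘ - 4*L/15)
(y(-11, -9) - 1*(-4)*4)*(-29) = ((-⅘ - 4/15*(-9)) - 1*(-4)*4)*(-29) = ((-⅘ + 12/5) + 4*4)*(-29) = (8/5 + 16)*(-29) = (88/5)*(-29) = -2552/5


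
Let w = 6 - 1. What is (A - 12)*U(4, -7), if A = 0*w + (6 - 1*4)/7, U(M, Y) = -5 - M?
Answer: 738/7 ≈ 105.43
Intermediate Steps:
w = 5
A = 2/7 (A = 0*5 + (6 - 1*4)/7 = 0 + (6 - 4)*(1/7) = 0 + 2*(1/7) = 0 + 2/7 = 2/7 ≈ 0.28571)
(A - 12)*U(4, -7) = (2/7 - 12)*(-5 - 1*4) = -82*(-5 - 4)/7 = -82/7*(-9) = 738/7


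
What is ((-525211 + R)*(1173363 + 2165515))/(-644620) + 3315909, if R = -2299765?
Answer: 2892437869127/161155 ≈ 1.7948e+7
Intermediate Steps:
((-525211 + R)*(1173363 + 2165515))/(-644620) + 3315909 = ((-525211 - 2299765)*(1173363 + 2165515))/(-644620) + 3315909 = -2824976*3338878*(-1/644620) + 3315909 = -9432250216928*(-1/644620) + 3315909 = 2358062554232/161155 + 3315909 = 2892437869127/161155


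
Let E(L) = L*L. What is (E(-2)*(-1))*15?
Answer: -60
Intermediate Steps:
E(L) = L²
(E(-2)*(-1))*15 = ((-2)²*(-1))*15 = (4*(-1))*15 = -4*15 = -60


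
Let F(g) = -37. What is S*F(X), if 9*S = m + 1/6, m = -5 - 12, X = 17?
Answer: 3737/54 ≈ 69.204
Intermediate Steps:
m = -17
S = -101/54 (S = (-17 + 1/6)/9 = (-17 + ⅙)/9 = (⅑)*(-101/6) = -101/54 ≈ -1.8704)
S*F(X) = -101/54*(-37) = 3737/54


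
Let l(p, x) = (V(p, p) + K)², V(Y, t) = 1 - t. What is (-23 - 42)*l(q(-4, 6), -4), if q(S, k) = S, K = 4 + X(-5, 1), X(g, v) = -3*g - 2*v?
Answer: -31460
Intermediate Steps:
K = 17 (K = 4 + (-3*(-5) - 2*1) = 4 + (15 - 2) = 4 + 13 = 17)
l(p, x) = (18 - p)² (l(p, x) = ((1 - p) + 17)² = (18 - p)²)
(-23 - 42)*l(q(-4, 6), -4) = (-23 - 42)*(-18 - 4)² = -65*(-22)² = -65*484 = -31460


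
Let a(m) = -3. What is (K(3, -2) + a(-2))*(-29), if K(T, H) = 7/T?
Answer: 58/3 ≈ 19.333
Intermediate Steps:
(K(3, -2) + a(-2))*(-29) = (7/3 - 3)*(-29) = -⅔*(-29) = 58/3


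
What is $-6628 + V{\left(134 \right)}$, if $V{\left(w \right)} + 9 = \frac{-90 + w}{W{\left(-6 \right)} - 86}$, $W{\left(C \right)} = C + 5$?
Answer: $- \frac{577463}{87} \approx -6637.5$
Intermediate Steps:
$W{\left(C \right)} = 5 + C$
$V{\left(w \right)} = - \frac{231}{29} - \frac{w}{87}$ ($V{\left(w \right)} = -9 + \frac{-90 + w}{\left(5 - 6\right) - 86} = -9 + \frac{-90 + w}{-1 - 86} = -9 + \frac{-90 + w}{-87} = -9 + \left(-90 + w\right) \left(- \frac{1}{87}\right) = -9 - \left(- \frac{30}{29} + \frac{w}{87}\right) = - \frac{231}{29} - \frac{w}{87}$)
$-6628 + V{\left(134 \right)} = -6628 - \frac{827}{87} = - \frac{577463}{87}$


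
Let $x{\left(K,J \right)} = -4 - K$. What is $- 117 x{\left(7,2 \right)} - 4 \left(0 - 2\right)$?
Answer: $1295$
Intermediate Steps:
$- 117 x{\left(7,2 \right)} - 4 \left(0 - 2\right) = - 117 \left(-4 - 7\right) - 4 \left(0 - 2\right) = - 117 \left(-4 - 7\right) - -8 = \left(-117\right) \left(-11\right) + 8 = 1287 + 8 = 1295$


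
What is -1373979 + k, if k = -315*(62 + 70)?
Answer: -1415559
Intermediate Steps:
k = -41580 (k = -315*132 = -41580)
-1373979 + k = -1373979 - 41580 = -1415559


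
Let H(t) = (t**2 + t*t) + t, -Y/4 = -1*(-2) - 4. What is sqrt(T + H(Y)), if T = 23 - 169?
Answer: I*sqrt(10) ≈ 3.1623*I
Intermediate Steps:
Y = 8 (Y = -4*(-1*(-2) - 4) = -4*(2 - 4) = -4*(-2) = 8)
T = -146
H(t) = t + 2*t**2 (H(t) = (t**2 + t**2) + t = 2*t**2 + t = t + 2*t**2)
sqrt(T + H(Y)) = sqrt(-146 + 8*(1 + 2*8)) = sqrt(-146 + 8*(1 + 16)) = sqrt(-146 + 8*17) = sqrt(-146 + 136) = sqrt(-10) = I*sqrt(10)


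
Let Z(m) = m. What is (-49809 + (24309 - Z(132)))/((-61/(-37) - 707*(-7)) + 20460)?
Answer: -52688/52233 ≈ -1.0087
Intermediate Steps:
(-49809 + (24309 - Z(132)))/((-61/(-37) - 707*(-7)) + 20460) = (-49809 + (24309 - 1*132))/((-61/(-37) - 707*(-7)) + 20460) = (-49809 + (24309 - 132))/((-61*(-1/37) - 101*(-49)) + 20460) = (-49809 + 24177)/((61/37 + 4949) + 20460) = -25632/(183174/37 + 20460) = -25632/940194/37 = -25632*37/940194 = -52688/52233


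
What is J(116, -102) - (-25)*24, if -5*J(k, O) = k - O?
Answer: 2782/5 ≈ 556.40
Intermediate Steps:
J(k, O) = -k/5 + O/5 (J(k, O) = -(k - O)/5 = -k/5 + O/5)
J(116, -102) - (-25)*24 = (-⅕*116 + (⅕)*(-102)) - (-25)*24 = (-116/5 - 102/5) - 1*(-600) = -218/5 + 600 = 2782/5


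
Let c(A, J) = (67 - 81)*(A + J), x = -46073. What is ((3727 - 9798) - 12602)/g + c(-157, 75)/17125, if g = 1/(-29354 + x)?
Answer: 24119678354523/17125 ≈ 1.4084e+9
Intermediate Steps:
c(A, J) = -14*A - 14*J (c(A, J) = -14*(A + J) = -14*A - 14*J)
g = -1/75427 (g = 1/(-29354 - 46073) = 1/(-75427) = -1/75427 ≈ -1.3258e-5)
((3727 - 9798) - 12602)/g + c(-157, 75)/17125 = ((3727 - 9798) - 12602)/(-1/75427) + (-14*(-157) - 14*75)/17125 = (-6071 - 12602)*(-75427) + (2198 - 1050)*(1/17125) = -18673*(-75427) + 1148*(1/17125) = 1408448371 + 1148/17125 = 24119678354523/17125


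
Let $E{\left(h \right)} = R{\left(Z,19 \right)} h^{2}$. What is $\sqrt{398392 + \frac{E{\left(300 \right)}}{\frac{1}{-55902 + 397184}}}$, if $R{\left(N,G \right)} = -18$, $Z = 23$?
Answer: $34 i \sqrt{478266818} \approx 7.4356 \cdot 10^{5} i$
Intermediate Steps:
$E{\left(h \right)} = - 18 h^{2}$
$\sqrt{398392 + \frac{E{\left(300 \right)}}{\frac{1}{-55902 + 397184}}} = \sqrt{398392 + \frac{\left(-18\right) 300^{2}}{\frac{1}{-55902 + 397184}}} = \sqrt{398392 + \frac{\left(-18\right) 90000}{\frac{1}{341282}}} = \sqrt{398392 - 1620000 \frac{1}{\frac{1}{341282}}} = \sqrt{398392 - 552876840000} = \sqrt{-552876441608} = 34 i \sqrt{478266818}$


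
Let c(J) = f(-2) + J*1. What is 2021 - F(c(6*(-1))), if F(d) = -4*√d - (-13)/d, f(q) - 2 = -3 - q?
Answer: 10118/5 + 4*I*√5 ≈ 2023.6 + 8.9443*I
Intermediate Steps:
f(q) = -1 - q (f(q) = 2 + (-3 - q) = -1 - q)
c(J) = 1 + J (c(J) = (-1 - 1*(-2)) + J*1 = (-1 + 2) + J = 1 + J)
F(d) = -4*√d + 13/d
2021 - F(c(6*(-1))) = 2021 - (13 - 4*(1 + 6*(-1))^(3/2))/(1 + 6*(-1)) = 2021 - (13 - 4*(1 - 6)^(3/2))/(1 - 6) = 2021 - (13 - (-20)*I*√5)/(-5) = 2021 - (-1)*(13 - (-20)*I*√5)/5 = 2021 - (-1)*(13 + 20*I*√5)/5 = 2021 - (-13/5 - 4*I*√5) = 2021 + (13/5 + 4*I*√5) = 10118/5 + 4*I*√5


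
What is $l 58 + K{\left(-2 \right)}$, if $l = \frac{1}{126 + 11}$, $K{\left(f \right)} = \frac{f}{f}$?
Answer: $\frac{195}{137} \approx 1.4234$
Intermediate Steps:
$K{\left(f \right)} = 1$
$l = \frac{1}{137} \approx 0.0072993$
$l 58 + K{\left(-2 \right)} = \frac{1}{137} \cdot 58 + 1 = \frac{58}{137} + 1 = \frac{195}{137}$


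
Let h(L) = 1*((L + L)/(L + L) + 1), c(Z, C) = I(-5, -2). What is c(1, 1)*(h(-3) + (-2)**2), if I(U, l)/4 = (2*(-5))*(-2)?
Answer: 480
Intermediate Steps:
I(U, l) = 80 (I(U, l) = 4*((2*(-5))*(-2)) = 4*(-10*(-2)) = 4*20 = 80)
c(Z, C) = 80
h(L) = 2 (h(L) = 1*((2*L)/((2*L)) + 1) = 1*((2*L)*(1/(2*L)) + 1) = 1*(1 + 1) = 1*2 = 2)
c(1, 1)*(h(-3) + (-2)**2) = 80*(2 + (-2)**2) = 80*(2 + 4) = 80*6 = 480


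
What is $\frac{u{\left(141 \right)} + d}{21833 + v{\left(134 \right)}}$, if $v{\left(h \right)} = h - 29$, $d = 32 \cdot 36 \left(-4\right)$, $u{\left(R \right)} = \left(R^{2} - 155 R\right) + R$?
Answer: $- \frac{6441}{21938} \approx -0.2936$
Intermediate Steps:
$u{\left(R \right)} = R^{2} - 154 R$
$d = -4608$ ($d = 1152 \left(-4\right) = -4608$)
$v{\left(h \right)} = -29 + h$
$\frac{u{\left(141 \right)} + d}{21833 + v{\left(134 \right)}} = \frac{141 \left(-154 + 141\right) - 4608}{21833 + \left(-29 + 134\right)} = \frac{141 \left(-13\right) - 4608}{21833 + 105} = \frac{-1833 - 4608}{21938} = \left(-6441\right) \frac{1}{21938} = - \frac{6441}{21938}$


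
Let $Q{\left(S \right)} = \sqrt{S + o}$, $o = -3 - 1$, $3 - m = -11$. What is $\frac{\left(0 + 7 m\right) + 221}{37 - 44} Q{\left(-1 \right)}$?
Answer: $- \frac{319 i \sqrt{5}}{7} \approx - 101.9 i$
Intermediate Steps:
$m = 14$ ($m = 3 - -11 = 3 + 11 = 14$)
$o = -4$
$Q{\left(S \right)} = \sqrt{-4 + S}$ ($Q{\left(S \right)} = \sqrt{S - 4} = \sqrt{-4 + S}$)
$\frac{\left(0 + 7 m\right) + 221}{37 - 44} Q{\left(-1 \right)} = \frac{\left(0 + 7 \cdot 14\right) + 221}{37 - 44} \sqrt{-4 - 1} = \frac{\left(0 + 98\right) + 221}{-7} \sqrt{-5} = \left(98 + 221\right) \left(- \frac{1}{7}\right) i \sqrt{5} = 319 \left(- \frac{1}{7}\right) i \sqrt{5} = - \frac{319 i \sqrt{5}}{7}$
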